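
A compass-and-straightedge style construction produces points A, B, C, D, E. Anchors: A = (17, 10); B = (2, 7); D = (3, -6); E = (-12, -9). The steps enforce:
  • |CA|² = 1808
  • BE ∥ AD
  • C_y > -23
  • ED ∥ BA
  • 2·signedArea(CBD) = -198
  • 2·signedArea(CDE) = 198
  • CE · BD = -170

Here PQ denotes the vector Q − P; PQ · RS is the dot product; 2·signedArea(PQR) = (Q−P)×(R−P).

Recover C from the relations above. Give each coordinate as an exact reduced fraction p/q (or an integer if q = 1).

C = (-11, -22)

1. C_x = -11  [2·signedArea(CBD) = -198 ∩ CE · BD = -170]
2. C_y = -22  [2·signedArea(CBD) = -198 ∩ CE · BD = -170]
   → C = (-11, -22)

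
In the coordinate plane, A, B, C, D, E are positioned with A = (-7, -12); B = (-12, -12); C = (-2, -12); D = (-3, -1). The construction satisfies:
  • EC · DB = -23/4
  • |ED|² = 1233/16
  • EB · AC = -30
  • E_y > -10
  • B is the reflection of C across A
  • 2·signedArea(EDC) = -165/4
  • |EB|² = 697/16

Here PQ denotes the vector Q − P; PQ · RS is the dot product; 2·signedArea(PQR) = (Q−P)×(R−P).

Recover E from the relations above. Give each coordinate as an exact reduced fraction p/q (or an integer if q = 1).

1. E_x = -6  [EC · DB = -23/4 ∩ 2·signedArea(EDC) = -165/4]
2. E_y = -37/4  [EC · DB = -23/4 ∩ 2·signedArea(EDC) = -165/4]
   → E = (-6, -37/4)

E = (-6, -37/4)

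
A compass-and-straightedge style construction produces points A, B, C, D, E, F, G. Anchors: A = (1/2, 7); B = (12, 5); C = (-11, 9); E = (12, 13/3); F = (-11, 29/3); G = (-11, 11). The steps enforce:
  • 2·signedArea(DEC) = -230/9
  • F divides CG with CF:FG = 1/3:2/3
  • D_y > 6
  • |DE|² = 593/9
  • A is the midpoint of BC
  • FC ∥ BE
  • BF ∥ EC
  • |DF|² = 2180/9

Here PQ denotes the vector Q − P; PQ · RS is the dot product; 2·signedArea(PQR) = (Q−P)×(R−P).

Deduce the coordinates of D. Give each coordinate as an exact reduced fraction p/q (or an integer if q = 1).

D = (13/3, 7)

1. D_x = 13/3  [line -14/3·x + -23·y + 1631/9 = 0 ∩ |DE|² = 593/9]
2. D_y = 7  [line -14/3·x + -23·y + 1631/9 = 0 ∩ |DE|² = 593/9]
   → D = (13/3, 7)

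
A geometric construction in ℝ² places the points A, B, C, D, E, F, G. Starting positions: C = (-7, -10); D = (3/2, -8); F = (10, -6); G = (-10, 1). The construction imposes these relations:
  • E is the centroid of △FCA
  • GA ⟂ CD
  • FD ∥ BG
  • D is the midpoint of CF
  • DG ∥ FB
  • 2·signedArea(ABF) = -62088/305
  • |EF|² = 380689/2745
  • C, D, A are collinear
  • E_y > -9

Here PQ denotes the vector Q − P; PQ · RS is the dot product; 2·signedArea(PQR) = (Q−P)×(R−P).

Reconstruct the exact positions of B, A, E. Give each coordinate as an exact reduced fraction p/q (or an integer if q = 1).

A = (-2254/305, -3078/305)
B = (-3/2, 3)
E = (-1339/915, -7958/915)

1. B_x = -3/2  [FD ∥ BG ∩ DG ∥ FB]
2. B_y = 3  [FD ∥ BG ∩ DG ∥ FB]
   → B = (-3/2, 3)
3. A_x = -2254/305  [C, D, A are collinear ∩ GA ⟂ CD]
4. A_y = -3078/305  [C, D, A are collinear ∩ GA ⟂ CD]
   → A = (-2254/305, -3078/305)
5. E_x = -1339/915  [E is the centroid of △FCA]
6. E_y = -7958/915  [E is the centroid of △FCA]
   → E = (-1339/915, -7958/915)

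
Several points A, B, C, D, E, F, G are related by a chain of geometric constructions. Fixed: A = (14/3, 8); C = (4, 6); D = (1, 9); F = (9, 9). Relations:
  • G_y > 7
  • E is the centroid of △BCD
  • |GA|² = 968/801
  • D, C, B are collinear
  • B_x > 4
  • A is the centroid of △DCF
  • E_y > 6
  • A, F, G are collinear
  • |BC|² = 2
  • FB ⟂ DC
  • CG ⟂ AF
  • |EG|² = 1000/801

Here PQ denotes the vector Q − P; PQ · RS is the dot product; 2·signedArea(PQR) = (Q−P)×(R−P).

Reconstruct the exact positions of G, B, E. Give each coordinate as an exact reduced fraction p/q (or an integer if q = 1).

B = (5, 5)
E = (10/3, 20/3)
G = (320/89, 690/89)

1. G_x = 320/89  [A, F, G are collinear ∩ CG ⟂ AF]
2. G_y = 690/89  [A, F, G are collinear ∩ CG ⟂ AF]
   → G = (320/89, 690/89)
3. B_x = 5  [D, C, B are collinear ∩ FB ⟂ DC]
4. B_y = 5  [D, C, B are collinear ∩ FB ⟂ DC]
   → B = (5, 5)
5. E_x = 10/3  [E is the centroid of △BCD]
6. E_y = 20/3  [E is the centroid of △BCD]
   → E = (10/3, 20/3)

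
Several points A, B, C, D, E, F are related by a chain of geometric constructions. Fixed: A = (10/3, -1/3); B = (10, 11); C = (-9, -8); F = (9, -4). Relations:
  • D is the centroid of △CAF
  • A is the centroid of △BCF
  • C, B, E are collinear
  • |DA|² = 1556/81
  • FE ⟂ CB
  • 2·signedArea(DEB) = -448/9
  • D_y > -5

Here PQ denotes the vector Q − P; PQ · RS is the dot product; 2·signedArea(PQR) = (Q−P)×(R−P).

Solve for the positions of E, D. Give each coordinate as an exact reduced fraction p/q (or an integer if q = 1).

1. E_x = 2  [C, B, E are collinear ∩ FE ⟂ CB]
2. E_y = 3  [C, B, E are collinear ∩ FE ⟂ CB]
   → E = (2, 3)
3. D_x = 10/9  [D is the centroid of △CAF]
4. D_y = -37/9  [D is the centroid of △CAF]
   → D = (10/9, -37/9)

D = (10/9, -37/9)
E = (2, 3)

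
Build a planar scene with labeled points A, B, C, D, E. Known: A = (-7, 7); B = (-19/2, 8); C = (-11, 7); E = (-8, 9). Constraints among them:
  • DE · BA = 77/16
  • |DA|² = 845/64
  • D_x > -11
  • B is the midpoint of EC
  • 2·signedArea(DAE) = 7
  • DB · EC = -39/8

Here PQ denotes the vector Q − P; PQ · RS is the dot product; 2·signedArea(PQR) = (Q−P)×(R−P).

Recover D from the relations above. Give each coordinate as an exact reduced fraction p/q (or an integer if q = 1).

1. D_x = -85/8  [2·signedArea(DAE) = 7 ∩ DE · BA = 77/16]
2. D_y = 29/4  [2·signedArea(DAE) = 7 ∩ DE · BA = 77/16]
   → D = (-85/8, 29/4)

D = (-85/8, 29/4)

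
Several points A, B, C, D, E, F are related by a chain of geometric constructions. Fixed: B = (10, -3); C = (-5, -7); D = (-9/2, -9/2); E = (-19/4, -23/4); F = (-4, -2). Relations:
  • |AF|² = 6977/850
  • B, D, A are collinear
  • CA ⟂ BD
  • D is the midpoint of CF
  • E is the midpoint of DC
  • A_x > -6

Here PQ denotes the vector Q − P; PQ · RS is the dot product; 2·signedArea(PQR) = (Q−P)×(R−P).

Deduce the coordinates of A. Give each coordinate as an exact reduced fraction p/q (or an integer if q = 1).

A = (-4463/850, -3891/850)

1. A_x = -4463/850  [B, D, A are collinear ∩ CA ⟂ BD]
2. A_y = -3891/850  [B, D, A are collinear ∩ CA ⟂ BD]
   → A = (-4463/850, -3891/850)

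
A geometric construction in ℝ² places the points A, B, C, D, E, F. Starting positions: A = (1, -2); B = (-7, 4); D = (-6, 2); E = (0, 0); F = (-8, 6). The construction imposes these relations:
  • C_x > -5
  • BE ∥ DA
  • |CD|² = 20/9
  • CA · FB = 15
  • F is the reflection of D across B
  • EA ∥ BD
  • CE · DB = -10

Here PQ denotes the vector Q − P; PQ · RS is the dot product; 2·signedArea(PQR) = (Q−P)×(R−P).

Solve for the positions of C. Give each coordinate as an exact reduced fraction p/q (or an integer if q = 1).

1. C_x = -14/3  [line -1·x + 2·y + -10 = 0 ∩ |CD|² = 20/9]
2. C_y = 8/3  [line -1·x + 2·y + -10 = 0 ∩ |CD|² = 20/9]
   → C = (-14/3, 8/3)

C = (-14/3, 8/3)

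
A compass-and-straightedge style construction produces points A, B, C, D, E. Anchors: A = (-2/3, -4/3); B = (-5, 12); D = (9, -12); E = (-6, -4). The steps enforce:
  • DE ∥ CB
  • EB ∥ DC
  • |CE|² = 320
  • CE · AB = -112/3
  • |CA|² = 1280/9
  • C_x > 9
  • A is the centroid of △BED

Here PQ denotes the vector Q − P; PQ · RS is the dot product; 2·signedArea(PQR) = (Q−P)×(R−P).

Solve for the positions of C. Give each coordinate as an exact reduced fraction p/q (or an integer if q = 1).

1. C_x = 10  [DE ∥ CB ∩ EB ∥ DC]
2. C_y = 4  [DE ∥ CB ∩ EB ∥ DC]
   → C = (10, 4)

C = (10, 4)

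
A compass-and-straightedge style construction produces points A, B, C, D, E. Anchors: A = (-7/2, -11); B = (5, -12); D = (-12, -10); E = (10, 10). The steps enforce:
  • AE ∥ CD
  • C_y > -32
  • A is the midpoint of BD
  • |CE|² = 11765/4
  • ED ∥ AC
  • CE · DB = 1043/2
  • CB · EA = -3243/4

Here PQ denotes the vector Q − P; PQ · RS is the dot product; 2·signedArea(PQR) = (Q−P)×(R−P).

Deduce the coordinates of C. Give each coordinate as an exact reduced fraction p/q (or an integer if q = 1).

1. C_x = -51/2  [AE ∥ CD ∩ ED ∥ AC]
2. C_y = -31  [AE ∥ CD ∩ ED ∥ AC]
   → C = (-51/2, -31)

C = (-51/2, -31)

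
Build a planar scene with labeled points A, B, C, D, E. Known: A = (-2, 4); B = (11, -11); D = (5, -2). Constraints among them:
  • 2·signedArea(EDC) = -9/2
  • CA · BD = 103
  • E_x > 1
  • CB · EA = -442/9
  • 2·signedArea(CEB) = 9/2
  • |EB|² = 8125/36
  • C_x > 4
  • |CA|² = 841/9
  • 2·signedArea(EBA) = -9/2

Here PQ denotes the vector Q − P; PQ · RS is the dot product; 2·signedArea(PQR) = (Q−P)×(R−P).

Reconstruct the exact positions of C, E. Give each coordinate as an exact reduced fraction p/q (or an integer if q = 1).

1. C_x = 14/3  [line 6·x + -9·y + -55 = 0 ∩ |CA|² = 841/9]
2. C_y = -3  [line 6·x + -9·y + -55 = 0 ∩ |CA|² = 841/9]
   → C = (14/3, -3)
3. E_x = 4/3  [2·signedArea(CEB) = 9/2 ∩ 2·signedArea(EBA) = -9/2]
4. E_y = 1/2  [2·signedArea(CEB) = 9/2 ∩ 2·signedArea(EBA) = -9/2]
   → E = (4/3, 1/2)

C = (14/3, -3)
E = (4/3, 1/2)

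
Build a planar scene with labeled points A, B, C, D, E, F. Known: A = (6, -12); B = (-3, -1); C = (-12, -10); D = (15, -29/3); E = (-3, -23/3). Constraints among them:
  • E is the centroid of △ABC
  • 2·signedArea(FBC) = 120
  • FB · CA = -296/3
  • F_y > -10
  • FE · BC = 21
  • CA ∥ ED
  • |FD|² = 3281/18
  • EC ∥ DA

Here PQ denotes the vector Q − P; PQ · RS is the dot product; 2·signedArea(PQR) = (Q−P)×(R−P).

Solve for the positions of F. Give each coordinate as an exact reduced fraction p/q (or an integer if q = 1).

F = (3/2, -59/6)

1. F_x = 3/2  [2·signedArea(FBC) = 120 ∩ FE · BC = 21]
2. F_y = -59/6  [2·signedArea(FBC) = 120 ∩ FE · BC = 21]
   → F = (3/2, -59/6)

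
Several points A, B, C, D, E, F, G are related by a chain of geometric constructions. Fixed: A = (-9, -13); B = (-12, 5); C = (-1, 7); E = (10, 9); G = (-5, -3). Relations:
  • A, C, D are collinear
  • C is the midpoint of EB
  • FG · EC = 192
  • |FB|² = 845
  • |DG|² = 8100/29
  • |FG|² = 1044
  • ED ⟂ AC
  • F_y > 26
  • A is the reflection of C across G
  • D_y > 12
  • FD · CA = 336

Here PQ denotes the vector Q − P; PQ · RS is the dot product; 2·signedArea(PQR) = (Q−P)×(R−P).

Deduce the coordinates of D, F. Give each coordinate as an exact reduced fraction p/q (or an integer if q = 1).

D = (35/29, 363/29)
F = (7, 27)

1. D_x = 35/29  [A, C, D are collinear ∩ ED ⟂ AC]
2. D_y = 363/29  [A, C, D are collinear ∩ ED ⟂ AC]
   → D = (35/29, 363/29)
3. F_x = 7  [FD · CA = 336 ∩ FG · EC = 192]
4. F_y = 27  [FD · CA = 336 ∩ FG · EC = 192]
   → F = (7, 27)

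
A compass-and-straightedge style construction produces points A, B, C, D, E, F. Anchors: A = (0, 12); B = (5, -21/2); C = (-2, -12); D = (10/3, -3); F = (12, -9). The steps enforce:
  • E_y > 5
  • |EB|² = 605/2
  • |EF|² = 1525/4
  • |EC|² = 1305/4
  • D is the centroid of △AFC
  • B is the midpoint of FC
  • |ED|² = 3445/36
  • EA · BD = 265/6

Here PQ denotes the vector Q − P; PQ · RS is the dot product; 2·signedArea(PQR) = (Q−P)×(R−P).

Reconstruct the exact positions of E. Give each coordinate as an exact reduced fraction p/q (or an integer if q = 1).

E = (-1/2, 6)

1. E_x = -1/2  [line 5/3·x + -15/2·y + 275/6 = 0 ∩ |EC|² = 1305/4]
2. E_y = 6  [line 5/3·x + -15/2·y + 275/6 = 0 ∩ |EC|² = 1305/4]
   → E = (-1/2, 6)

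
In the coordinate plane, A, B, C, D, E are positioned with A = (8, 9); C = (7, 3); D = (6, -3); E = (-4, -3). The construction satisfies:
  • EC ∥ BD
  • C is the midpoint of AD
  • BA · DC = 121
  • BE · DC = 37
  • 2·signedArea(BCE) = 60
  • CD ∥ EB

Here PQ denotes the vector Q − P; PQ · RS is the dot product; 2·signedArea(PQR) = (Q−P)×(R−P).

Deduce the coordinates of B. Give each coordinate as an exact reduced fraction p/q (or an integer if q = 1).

B = (-5, -9)

1. B_x = -5  [EC ∥ BD ∩ CD ∥ EB]
2. B_y = -9  [EC ∥ BD ∩ CD ∥ EB]
   → B = (-5, -9)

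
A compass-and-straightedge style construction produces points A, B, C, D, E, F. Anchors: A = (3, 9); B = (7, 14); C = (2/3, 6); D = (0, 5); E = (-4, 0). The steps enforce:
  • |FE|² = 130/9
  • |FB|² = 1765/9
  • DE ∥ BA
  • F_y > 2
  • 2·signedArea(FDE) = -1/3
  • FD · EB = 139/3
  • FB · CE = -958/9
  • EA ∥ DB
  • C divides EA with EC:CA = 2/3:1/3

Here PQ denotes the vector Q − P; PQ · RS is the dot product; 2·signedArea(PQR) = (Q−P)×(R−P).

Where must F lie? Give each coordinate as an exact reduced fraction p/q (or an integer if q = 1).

1. F_x = -5/3  [2·signedArea(FDE) = -1/3 ∩ FB · CE = -958/9]
2. F_y = 3  [2·signedArea(FDE) = -1/3 ∩ FB · CE = -958/9]
   → F = (-5/3, 3)

F = (-5/3, 3)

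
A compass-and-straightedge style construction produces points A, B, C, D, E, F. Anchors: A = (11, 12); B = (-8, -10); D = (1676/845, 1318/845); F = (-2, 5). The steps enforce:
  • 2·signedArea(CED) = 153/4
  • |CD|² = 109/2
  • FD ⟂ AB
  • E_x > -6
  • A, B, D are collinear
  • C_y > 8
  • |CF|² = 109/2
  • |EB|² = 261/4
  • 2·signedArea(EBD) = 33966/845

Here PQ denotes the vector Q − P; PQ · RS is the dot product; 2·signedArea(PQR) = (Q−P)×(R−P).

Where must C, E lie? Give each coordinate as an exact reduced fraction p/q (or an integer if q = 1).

1. E_x = -5  [line -9768/845·x + 8436/845·y + -5550/169 = 0 ∩ |EB|² = 261/4]
2. E_y = -5/2  [line -9768/845·x + 8436/845·y + -5550/169 = 0 ∩ |EB|² = 261/4]
   → E = (-5, -5/2)
3. C_x = 9/2  [line -6861/1690·x + 5901/845·y + -27777/676 = 0 ∩ |CF|² = 109/2]
4. C_y = 17/2  [line -6861/1690·x + 5901/845·y + -27777/676 = 0 ∩ |CF|² = 109/2]
   → C = (9/2, 17/2)

C = (9/2, 17/2)
E = (-5, -5/2)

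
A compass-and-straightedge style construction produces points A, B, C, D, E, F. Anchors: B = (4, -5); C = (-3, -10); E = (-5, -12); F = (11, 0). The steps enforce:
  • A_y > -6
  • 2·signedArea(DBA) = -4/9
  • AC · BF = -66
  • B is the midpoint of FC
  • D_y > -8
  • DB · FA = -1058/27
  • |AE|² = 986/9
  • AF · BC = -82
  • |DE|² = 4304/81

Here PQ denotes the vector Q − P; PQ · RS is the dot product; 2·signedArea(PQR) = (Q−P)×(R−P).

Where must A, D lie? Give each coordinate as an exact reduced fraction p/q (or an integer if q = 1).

A = (10/3, -17/3)
D = (7/9, -68/9)

1. A_x = 10/3  [line 7·x + 5·y + 5 = 0 ∩ |AE|² = 986/9]
2. A_y = -17/3  [line 7·x + 5·y + 5 = 0 ∩ |AE|² = 986/9]
   → A = (10/3, -17/3)
3. D_x = 7/9  [DB · FA = -1058/27 ∩ 2·signedArea(DBA) = -4/9]
4. D_y = -68/9  [DB · FA = -1058/27 ∩ 2·signedArea(DBA) = -4/9]
   → D = (7/9, -68/9)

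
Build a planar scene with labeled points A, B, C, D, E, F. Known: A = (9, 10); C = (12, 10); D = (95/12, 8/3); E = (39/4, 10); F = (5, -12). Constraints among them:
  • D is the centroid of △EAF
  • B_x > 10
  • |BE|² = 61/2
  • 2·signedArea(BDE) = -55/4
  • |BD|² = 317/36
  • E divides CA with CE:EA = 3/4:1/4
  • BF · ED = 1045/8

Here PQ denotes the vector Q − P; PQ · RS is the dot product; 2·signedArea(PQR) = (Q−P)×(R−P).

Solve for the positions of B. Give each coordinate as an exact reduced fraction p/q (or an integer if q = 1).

1. B_x = 41/4  [2·signedArea(BDE) = -55/4 ∩ BF · ED = 1045/8]
2. B_y = 9/2  [2·signedArea(BDE) = -55/4 ∩ BF · ED = 1045/8]
   → B = (41/4, 9/2)

B = (41/4, 9/2)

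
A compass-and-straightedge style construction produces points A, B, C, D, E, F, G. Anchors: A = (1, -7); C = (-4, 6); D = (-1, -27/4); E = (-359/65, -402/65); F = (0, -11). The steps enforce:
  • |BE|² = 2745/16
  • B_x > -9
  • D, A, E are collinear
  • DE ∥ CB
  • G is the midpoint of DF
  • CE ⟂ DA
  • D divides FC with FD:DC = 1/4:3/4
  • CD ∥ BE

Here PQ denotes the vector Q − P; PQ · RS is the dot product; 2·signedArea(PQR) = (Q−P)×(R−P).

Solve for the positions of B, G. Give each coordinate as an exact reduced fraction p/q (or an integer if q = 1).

B = (-554/65, 1707/260)
G = (-1/2, -71/8)

1. B_x = -554/65  [CD ∥ BE ∩ DE ∥ CB]
2. B_y = 1707/260  [CD ∥ BE ∩ DE ∥ CB]
   → B = (-554/65, 1707/260)
3. G_x = -1/2  [G is the midpoint of DF]
4. G_y = -71/8  [G is the midpoint of DF]
   → G = (-1/2, -71/8)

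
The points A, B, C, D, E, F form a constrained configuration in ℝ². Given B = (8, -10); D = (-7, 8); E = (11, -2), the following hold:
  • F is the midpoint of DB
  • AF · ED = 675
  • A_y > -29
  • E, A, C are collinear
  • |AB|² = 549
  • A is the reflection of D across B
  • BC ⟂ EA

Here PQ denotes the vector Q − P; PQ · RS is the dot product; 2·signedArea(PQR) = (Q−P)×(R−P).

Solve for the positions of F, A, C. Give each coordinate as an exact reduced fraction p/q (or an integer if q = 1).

A = (23, -28)
C = (2771/205, -1528/205)
F = (1/2, -1)

1. F_x = 1/2  [F is the midpoint of DB]
2. F_y = -1  [F is the midpoint of DB]
   → F = (1/2, -1)
3. A_x = 23  [A is the reflection of D across B]
4. A_y = -28  [A is the reflection of D across B]
   → A = (23, -28)
5. C_x = 2771/205  [E, A, C are collinear ∩ BC ⟂ EA]
6. C_y = -1528/205  [E, A, C are collinear ∩ BC ⟂ EA]
   → C = (2771/205, -1528/205)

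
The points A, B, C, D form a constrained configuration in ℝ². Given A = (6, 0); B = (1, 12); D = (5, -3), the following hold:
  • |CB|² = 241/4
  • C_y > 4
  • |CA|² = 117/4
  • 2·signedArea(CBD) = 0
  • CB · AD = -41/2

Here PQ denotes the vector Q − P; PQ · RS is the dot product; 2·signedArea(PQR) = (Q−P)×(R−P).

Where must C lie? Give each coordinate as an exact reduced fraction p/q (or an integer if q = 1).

C = (3, 9/2)

1. C_x = 3  [2·signedArea(CBD) = 0 ∩ CB · AD = -41/2]
2. C_y = 9/2  [2·signedArea(CBD) = 0 ∩ CB · AD = -41/2]
   → C = (3, 9/2)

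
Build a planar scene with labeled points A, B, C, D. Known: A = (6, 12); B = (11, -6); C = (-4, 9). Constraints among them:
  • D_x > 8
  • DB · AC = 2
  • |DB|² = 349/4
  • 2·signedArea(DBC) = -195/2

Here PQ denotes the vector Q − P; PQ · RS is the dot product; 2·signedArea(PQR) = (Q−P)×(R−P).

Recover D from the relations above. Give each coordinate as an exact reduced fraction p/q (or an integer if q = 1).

D = (17/2, 3)

1. D_x = 17/2  [2·signedArea(DBC) = -195/2 ∩ DB · AC = 2]
2. D_y = 3  [2·signedArea(DBC) = -195/2 ∩ DB · AC = 2]
   → D = (17/2, 3)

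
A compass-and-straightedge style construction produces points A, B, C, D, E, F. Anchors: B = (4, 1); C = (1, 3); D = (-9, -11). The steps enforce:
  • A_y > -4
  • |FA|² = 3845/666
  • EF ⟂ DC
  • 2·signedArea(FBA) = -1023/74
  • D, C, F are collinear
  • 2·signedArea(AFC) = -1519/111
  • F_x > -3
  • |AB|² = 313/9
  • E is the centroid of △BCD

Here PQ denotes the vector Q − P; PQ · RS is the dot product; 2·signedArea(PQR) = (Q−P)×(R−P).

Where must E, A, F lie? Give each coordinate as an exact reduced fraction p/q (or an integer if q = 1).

1. E_x = -4/3  [E is the centroid of △BCD]
2. E_y = -7/3  [E is the centroid of △BCD]
   → E = (-4/3, -7/3)
3. F_x = -171/74  [D, C, F are collinear ∩ EF ⟂ DC]
4. F_y = -121/74  [D, C, F are collinear ∩ EF ⟂ DC]
   → F = (-171/74, -121/74)
5. A_x = -1/3  [2·signedArea(AFC) = -1519/111 ∩ 2·signedArea(FBA) = -1023/74]
6. A_y = -3  [2·signedArea(AFC) = -1519/111 ∩ 2·signedArea(FBA) = -1023/74]
   → A = (-1/3, -3)

A = (-1/3, -3)
E = (-4/3, -7/3)
F = (-171/74, -121/74)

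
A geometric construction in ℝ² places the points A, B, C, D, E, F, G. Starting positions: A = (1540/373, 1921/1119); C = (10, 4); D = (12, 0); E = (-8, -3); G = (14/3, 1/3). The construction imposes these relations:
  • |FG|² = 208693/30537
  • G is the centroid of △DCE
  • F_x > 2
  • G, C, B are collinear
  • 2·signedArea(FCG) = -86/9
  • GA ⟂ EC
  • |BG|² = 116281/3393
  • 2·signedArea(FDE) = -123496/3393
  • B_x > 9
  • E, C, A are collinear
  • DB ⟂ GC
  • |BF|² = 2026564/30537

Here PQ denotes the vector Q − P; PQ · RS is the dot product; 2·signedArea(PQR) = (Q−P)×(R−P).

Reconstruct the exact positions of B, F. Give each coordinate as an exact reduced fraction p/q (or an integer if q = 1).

1. B_x = 3578/377  [G, C, B are collinear ∩ DB ⟂ GC]
2. B_y = 1376/377  [G, C, B are collinear ∩ DB ⟂ GC]
   → B = (3578/377, 1376/377)
3. F_x = 6964/3393  [2·signedArea(FDE) = -123496/3393 ∩ 2·signedArea(FCG) = -86/9]
4. F_y = 1112/3393  [2·signedArea(FDE) = -123496/3393 ∩ 2·signedArea(FCG) = -86/9]
   → F = (6964/3393, 1112/3393)

B = (3578/377, 1376/377)
F = (6964/3393, 1112/3393)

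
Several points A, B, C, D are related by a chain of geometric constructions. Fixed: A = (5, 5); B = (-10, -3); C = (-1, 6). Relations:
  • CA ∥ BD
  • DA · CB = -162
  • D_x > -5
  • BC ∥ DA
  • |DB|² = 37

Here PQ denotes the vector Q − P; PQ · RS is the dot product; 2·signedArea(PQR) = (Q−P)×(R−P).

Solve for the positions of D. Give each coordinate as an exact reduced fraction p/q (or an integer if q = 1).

1. D_x = -4  [BC ∥ DA ∩ CA ∥ BD]
2. D_y = -4  [BC ∥ DA ∩ CA ∥ BD]
   → D = (-4, -4)

D = (-4, -4)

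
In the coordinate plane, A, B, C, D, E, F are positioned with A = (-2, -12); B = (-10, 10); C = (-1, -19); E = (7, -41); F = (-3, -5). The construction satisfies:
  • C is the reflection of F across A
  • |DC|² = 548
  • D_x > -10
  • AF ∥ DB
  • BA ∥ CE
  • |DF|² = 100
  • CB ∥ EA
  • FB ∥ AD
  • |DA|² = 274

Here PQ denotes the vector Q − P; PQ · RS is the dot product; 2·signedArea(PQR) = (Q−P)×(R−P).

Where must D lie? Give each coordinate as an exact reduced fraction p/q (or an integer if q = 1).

1. D_x = -9  [AF ∥ DB ∩ FB ∥ AD]
2. D_y = 3  [AF ∥ DB ∩ FB ∥ AD]
   → D = (-9, 3)

D = (-9, 3)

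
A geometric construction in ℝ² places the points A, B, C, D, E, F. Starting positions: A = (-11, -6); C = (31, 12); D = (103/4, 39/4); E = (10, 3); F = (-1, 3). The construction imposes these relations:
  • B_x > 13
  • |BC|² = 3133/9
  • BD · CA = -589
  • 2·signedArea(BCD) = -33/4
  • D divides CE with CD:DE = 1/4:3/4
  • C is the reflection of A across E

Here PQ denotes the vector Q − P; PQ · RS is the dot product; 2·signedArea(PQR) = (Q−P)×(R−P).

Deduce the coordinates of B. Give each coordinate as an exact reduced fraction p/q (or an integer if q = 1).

B = (40/3, 6)

1. B_x = 40/3  [2·signedArea(BCD) = -33/4 ∩ BD · CA = -589]
2. B_y = 6  [2·signedArea(BCD) = -33/4 ∩ BD · CA = -589]
   → B = (40/3, 6)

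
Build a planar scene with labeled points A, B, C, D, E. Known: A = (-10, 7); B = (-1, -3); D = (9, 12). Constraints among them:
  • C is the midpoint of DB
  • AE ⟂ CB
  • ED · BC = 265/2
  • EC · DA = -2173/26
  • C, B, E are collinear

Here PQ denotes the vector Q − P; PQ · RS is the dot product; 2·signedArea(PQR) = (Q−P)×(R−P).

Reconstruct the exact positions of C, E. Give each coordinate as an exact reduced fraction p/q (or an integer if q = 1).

C = (4, 9/2)
E = (11/13, -3/13)

1. C_x = 4  [C is the midpoint of DB]
2. C_y = 9/2  [C is the midpoint of DB]
   → C = (4, 9/2)
3. E_x = 11/13  [C, B, E are collinear ∩ AE ⟂ CB]
4. E_y = -3/13  [C, B, E are collinear ∩ AE ⟂ CB]
   → E = (11/13, -3/13)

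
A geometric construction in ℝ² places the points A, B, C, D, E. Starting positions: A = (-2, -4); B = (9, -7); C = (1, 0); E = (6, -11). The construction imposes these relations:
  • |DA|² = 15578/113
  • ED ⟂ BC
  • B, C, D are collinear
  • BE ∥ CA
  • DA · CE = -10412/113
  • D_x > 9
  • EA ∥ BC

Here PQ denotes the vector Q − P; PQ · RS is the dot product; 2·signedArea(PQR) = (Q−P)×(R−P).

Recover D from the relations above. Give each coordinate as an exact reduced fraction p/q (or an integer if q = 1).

1. D_x = 1049/113  [B, C, D are collinear ∩ ED ⟂ BC]
2. D_y = -819/113  [B, C, D are collinear ∩ ED ⟂ BC]
   → D = (1049/113, -819/113)

D = (1049/113, -819/113)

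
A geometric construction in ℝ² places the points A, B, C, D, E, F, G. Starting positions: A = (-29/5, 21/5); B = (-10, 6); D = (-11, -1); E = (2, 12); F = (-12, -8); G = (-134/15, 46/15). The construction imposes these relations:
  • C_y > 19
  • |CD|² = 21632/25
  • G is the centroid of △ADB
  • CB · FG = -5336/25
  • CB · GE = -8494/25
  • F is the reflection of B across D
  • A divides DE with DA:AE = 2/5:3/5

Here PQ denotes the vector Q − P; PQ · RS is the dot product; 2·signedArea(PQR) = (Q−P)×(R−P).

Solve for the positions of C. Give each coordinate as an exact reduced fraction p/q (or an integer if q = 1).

1. C_x = 49/5  [CB · FG = -5336/25 ∩ CB · GE = -8494/25]
2. C_y = 99/5  [CB · FG = -5336/25 ∩ CB · GE = -8494/25]
   → C = (49/5, 99/5)

C = (49/5, 99/5)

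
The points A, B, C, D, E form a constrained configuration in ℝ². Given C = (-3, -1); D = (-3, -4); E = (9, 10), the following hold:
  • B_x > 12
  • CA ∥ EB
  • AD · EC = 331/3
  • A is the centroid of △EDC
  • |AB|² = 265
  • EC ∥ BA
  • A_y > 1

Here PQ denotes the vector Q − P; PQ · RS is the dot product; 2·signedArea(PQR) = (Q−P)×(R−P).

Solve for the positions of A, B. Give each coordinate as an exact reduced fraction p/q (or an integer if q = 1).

A = (1, 5/3)
B = (13, 38/3)

1. A_x = 1  [A is the centroid of △EDC]
2. A_y = 5/3  [A is the centroid of △EDC]
   → A = (1, 5/3)
3. B_x = 13  [EC ∥ BA ∩ CA ∥ EB]
4. B_y = 38/3  [EC ∥ BA ∩ CA ∥ EB]
   → B = (13, 38/3)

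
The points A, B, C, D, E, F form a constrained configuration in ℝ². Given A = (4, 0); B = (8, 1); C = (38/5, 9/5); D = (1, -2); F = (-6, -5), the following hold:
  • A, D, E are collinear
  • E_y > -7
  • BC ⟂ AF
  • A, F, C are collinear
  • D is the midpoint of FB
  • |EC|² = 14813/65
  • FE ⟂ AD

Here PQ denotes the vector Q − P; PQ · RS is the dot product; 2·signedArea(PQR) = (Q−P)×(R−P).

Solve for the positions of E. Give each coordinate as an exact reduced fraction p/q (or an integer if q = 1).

1. E_x = -68/13  [A, D, E are collinear ∩ FE ⟂ AD]
2. E_y = -80/13  [A, D, E are collinear ∩ FE ⟂ AD]
   → E = (-68/13, -80/13)

E = (-68/13, -80/13)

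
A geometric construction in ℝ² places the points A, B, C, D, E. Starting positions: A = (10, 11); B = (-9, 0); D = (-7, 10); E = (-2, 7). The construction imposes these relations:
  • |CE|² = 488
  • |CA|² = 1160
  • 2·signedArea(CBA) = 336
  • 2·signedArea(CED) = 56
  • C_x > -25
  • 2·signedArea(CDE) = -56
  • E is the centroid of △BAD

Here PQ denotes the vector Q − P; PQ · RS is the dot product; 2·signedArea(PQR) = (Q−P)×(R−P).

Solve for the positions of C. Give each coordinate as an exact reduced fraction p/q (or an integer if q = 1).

1. C_x = -24  [2·signedArea(CBA) = 336 ∩ 2·signedArea(CED) = 56]
2. C_y = 9  [2·signedArea(CBA) = 336 ∩ 2·signedArea(CED) = 56]
   → C = (-24, 9)

C = (-24, 9)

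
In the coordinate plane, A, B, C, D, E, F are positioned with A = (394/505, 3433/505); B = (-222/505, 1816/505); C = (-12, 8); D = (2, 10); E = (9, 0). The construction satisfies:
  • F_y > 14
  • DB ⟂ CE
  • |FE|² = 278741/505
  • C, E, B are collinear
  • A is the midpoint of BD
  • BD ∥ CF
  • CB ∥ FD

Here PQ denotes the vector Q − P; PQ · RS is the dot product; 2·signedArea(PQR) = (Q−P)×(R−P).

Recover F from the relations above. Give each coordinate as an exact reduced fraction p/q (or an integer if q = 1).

1. F_x = -4828/505  [CB ∥ FD ∩ BD ∥ CF]
2. F_y = 7274/505  [CB ∥ FD ∩ BD ∥ CF]
   → F = (-4828/505, 7274/505)

F = (-4828/505, 7274/505)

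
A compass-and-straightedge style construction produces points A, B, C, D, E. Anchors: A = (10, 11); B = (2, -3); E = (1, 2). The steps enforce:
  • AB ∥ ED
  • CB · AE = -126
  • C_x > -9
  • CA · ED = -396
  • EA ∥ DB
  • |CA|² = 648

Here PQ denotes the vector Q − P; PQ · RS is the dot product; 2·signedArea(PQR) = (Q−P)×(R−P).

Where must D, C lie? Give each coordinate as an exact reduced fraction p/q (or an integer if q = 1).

C = (-8, -7)
D = (-7, -12)

1. D_x = -7  [EA ∥ DB ∩ AB ∥ ED]
2. D_y = -12  [EA ∥ DB ∩ AB ∥ ED]
   → D = (-7, -12)
3. C_x = -8  [CA · ED = -396 ∩ CB · AE = -126]
4. C_y = -7  [CA · ED = -396 ∩ CB · AE = -126]
   → C = (-8, -7)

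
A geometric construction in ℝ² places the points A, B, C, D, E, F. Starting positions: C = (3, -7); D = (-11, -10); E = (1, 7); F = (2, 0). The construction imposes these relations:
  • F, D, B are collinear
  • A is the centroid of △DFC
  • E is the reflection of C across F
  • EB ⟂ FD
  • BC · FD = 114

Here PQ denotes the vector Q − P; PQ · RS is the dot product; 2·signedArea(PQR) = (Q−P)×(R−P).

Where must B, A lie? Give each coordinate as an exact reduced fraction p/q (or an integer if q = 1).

A = (-2, -17/3)
B = (1279/269, 570/269)

1. B_x = 1279/269  [F, D, B are collinear ∩ EB ⟂ FD]
2. B_y = 570/269  [F, D, B are collinear ∩ EB ⟂ FD]
   → B = (1279/269, 570/269)
3. A_x = -2  [A is the centroid of △DFC]
4. A_y = -17/3  [A is the centroid of △DFC]
   → A = (-2, -17/3)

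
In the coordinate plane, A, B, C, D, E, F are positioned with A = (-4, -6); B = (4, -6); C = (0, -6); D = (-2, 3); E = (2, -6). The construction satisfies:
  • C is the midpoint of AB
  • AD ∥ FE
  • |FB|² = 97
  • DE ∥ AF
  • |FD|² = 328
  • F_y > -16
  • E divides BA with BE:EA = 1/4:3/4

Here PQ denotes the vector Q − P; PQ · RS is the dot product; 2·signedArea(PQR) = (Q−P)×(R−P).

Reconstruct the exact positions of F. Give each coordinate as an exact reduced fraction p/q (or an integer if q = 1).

1. F_x = 0  [AD ∥ FE ∩ DE ∥ AF]
2. F_y = -15  [AD ∥ FE ∩ DE ∥ AF]
   → F = (0, -15)

F = (0, -15)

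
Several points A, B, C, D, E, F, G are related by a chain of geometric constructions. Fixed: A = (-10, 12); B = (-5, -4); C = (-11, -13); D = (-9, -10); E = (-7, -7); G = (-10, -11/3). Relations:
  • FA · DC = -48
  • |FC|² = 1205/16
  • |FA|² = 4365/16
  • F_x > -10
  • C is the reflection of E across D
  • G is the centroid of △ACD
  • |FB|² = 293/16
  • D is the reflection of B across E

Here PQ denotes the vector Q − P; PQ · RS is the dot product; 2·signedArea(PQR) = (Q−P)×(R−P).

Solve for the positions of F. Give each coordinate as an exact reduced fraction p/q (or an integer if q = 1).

F = (-37/4, -9/2)

1. F_x = -37/4  [line 2·x + 3·y + 32 = 0 ∩ |FA|² = 4365/16]
2. F_y = -9/2  [line 2·x + 3·y + 32 = 0 ∩ |FA|² = 4365/16]
   → F = (-37/4, -9/2)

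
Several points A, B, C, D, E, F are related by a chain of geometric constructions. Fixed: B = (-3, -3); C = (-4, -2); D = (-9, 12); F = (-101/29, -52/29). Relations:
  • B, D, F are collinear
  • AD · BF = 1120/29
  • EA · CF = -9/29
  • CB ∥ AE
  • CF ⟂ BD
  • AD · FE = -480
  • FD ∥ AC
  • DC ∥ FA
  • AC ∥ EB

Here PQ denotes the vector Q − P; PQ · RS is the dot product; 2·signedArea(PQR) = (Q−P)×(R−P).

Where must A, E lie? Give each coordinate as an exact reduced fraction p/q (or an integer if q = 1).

A = (44/29, -458/29)
E = (73/29, -487/29)

1. A_x = 44/29  [FD ∥ AC ∩ DC ∥ FA]
2. A_y = -458/29  [FD ∥ AC ∩ DC ∥ FA]
   → A = (44/29, -458/29)
3. E_x = 73/29  [AC ∥ EB ∩ CB ∥ AE]
4. E_y = -487/29  [AC ∥ EB ∩ CB ∥ AE]
   → E = (73/29, -487/29)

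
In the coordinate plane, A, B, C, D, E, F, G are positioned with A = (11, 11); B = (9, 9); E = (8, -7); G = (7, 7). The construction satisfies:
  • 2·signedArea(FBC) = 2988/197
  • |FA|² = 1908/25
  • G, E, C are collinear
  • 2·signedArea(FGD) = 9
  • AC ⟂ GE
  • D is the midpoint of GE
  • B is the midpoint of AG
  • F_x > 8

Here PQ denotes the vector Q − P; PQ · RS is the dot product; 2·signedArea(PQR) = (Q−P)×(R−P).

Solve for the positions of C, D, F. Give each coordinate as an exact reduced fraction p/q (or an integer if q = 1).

C = (1327/197, 2107/197)
D = (15/2, 0)
F = (43/5, 13/5)

1. C_x = 1327/197  [G, E, C are collinear ∩ AC ⟂ GE]
2. C_y = 2107/197  [G, E, C are collinear ∩ AC ⟂ GE]
   → C = (1327/197, 2107/197)
3. D_x = 15/2  [D is the midpoint of GE]
4. D_y = 0  [D is the midpoint of GE]
   → D = (15/2, 0)
5. F_x = 43/5  [2·signedArea(FGD) = 9 ∩ 2·signedArea(FBC) = 2988/197]
6. F_y = 13/5  [2·signedArea(FGD) = 9 ∩ 2·signedArea(FBC) = 2988/197]
   → F = (43/5, 13/5)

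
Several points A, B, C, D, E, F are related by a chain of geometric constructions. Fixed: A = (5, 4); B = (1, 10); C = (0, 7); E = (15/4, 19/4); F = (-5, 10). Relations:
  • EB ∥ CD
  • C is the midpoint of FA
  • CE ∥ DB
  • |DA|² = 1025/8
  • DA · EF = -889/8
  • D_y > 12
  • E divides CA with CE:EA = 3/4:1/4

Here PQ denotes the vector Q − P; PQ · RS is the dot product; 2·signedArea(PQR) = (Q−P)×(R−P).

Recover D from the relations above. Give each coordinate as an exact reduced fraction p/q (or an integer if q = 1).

D = (-11/4, 49/4)

1. D_x = -11/4  [CE ∥ DB ∩ EB ∥ CD]
2. D_y = 49/4  [CE ∥ DB ∩ EB ∥ CD]
   → D = (-11/4, 49/4)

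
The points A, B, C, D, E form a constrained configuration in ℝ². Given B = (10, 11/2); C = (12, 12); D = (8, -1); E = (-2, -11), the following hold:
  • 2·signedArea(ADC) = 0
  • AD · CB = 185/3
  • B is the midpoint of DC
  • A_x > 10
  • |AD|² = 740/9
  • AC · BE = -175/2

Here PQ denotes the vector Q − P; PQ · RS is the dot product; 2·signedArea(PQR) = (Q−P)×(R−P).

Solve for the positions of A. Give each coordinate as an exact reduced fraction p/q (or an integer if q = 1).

A = (32/3, 23/3)

1. A_x = 32/3  [2·signedArea(ADC) = 0 ∩ AC · BE = -175/2]
2. A_y = 23/3  [2·signedArea(ADC) = 0 ∩ AC · BE = -175/2]
   → A = (32/3, 23/3)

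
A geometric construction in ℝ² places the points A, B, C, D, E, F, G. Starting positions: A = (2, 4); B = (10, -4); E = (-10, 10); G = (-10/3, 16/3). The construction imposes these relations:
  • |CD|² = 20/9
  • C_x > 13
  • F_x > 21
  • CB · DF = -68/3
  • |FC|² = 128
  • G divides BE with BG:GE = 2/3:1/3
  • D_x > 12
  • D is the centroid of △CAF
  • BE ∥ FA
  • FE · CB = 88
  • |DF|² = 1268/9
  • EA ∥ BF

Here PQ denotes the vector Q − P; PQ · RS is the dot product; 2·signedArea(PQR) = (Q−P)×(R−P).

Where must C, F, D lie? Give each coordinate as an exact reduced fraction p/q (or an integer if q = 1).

1. F_x = 22  [BE ∥ FA ∩ EA ∥ BF]
2. F_y = -10  [BE ∥ FA ∩ EA ∥ BF]
   → F = (22, -10)
3. C_x = 14  [line 32·x + -20·y + -488 = 0 ∩ |FC|² = 128]
4. C_y = -2  [line 32·x + -20·y + -488 = 0 ∩ |FC|² = 128]
   → C = (14, -2)
5. D_x = 38/3  [CB · DF = -68/3 ∩ D is the centroid of △CAF]
6. D_y = -8/3  [CB · DF = -68/3 ∩ D is the centroid of △CAF]
   → D = (38/3, -8/3)

C = (14, -2)
D = (38/3, -8/3)
F = (22, -10)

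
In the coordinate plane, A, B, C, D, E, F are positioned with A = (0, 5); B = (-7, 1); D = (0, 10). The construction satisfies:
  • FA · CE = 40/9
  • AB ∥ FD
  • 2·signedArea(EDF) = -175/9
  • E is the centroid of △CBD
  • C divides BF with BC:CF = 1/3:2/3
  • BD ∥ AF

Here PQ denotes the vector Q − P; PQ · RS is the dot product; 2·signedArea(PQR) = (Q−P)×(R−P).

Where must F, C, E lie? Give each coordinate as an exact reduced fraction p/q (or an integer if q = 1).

C = (-7/3, 16/3)
E = (-28/9, 49/9)
F = (7, 14)

1. F_x = 7  [AB ∥ FD ∩ BD ∥ AF]
2. F_y = 14  [AB ∥ FD ∩ BD ∥ AF]
   → F = (7, 14)
3. C_x = -7/3  [C divides BF with BC:CF = 1/3:2/3]
4. C_y = 16/3  [C divides BF with BC:CF = 1/3:2/3]
   → C = (-7/3, 16/3)
5. E_x = -28/9  [E is the centroid of △CBD]
6. E_y = 49/9  [E is the centroid of △CBD]
   → E = (-28/9, 49/9)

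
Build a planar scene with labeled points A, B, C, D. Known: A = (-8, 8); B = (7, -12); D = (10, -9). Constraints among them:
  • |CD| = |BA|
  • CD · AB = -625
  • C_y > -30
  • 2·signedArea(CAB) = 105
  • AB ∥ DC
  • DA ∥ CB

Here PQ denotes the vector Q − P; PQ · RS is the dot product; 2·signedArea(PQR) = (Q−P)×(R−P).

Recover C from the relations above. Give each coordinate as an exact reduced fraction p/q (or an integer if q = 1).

C = (25, -29)

1. C_x = 25  [DA ∥ CB ∩ AB ∥ DC]
2. C_y = -29  [DA ∥ CB ∩ AB ∥ DC]
   → C = (25, -29)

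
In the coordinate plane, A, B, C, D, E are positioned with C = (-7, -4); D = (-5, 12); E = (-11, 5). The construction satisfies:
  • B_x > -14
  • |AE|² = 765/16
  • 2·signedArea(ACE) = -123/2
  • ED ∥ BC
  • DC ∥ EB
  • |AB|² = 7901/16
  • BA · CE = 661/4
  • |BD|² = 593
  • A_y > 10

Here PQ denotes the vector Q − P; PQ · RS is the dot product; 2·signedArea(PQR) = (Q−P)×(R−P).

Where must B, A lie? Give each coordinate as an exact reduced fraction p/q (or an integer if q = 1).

A = (-13/2, 41/4)
B = (-13, -11)

1. B_x = -13  [ED ∥ BC ∩ DC ∥ EB]
2. B_y = -11  [ED ∥ BC ∩ DC ∥ EB]
   → B = (-13, -11)
3. A_x = -13/2  [2·signedArea(ACE) = -123/2 ∩ BA · CE = 661/4]
4. A_y = 41/4  [2·signedArea(ACE) = -123/2 ∩ BA · CE = 661/4]
   → A = (-13/2, 41/4)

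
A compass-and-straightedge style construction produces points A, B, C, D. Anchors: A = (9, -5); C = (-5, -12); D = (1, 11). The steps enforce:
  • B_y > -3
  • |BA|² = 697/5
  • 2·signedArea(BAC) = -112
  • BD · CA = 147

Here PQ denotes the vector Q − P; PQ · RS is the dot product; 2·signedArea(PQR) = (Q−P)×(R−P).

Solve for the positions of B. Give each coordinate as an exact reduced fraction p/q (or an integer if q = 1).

B = (-13/5, -14/5)

1. B_x = -13/5  [2·signedArea(BAC) = -112 ∩ BD · CA = 147]
2. B_y = -14/5  [2·signedArea(BAC) = -112 ∩ BD · CA = 147]
   → B = (-13/5, -14/5)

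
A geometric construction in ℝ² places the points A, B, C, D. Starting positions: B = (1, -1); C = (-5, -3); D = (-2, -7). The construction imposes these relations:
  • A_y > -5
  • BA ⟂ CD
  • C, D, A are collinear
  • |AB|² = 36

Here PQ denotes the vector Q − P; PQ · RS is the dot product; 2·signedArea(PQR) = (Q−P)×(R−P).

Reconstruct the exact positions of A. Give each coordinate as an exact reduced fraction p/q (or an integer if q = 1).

A = (-19/5, -23/5)

1. A_x = -19/5  [C, D, A are collinear ∩ BA ⟂ CD]
2. A_y = -23/5  [C, D, A are collinear ∩ BA ⟂ CD]
   → A = (-19/5, -23/5)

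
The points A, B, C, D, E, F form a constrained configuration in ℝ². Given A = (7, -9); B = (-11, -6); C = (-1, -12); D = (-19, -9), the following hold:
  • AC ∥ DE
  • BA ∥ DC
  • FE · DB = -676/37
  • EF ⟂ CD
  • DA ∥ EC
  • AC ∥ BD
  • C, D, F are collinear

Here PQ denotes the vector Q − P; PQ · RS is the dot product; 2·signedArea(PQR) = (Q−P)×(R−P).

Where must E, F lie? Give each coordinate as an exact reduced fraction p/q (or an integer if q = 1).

1. E_x = -27  [DA ∥ EC ∩ AC ∥ DE]
2. E_y = -12  [DA ∥ EC ∩ AC ∥ DE]
   → E = (-27, -12)
3. F_x = -973/37  [C, D, F are collinear ∩ EF ⟂ CD]
4. F_y = -288/37  [C, D, F are collinear ∩ EF ⟂ CD]
   → F = (-973/37, -288/37)

E = (-27, -12)
F = (-973/37, -288/37)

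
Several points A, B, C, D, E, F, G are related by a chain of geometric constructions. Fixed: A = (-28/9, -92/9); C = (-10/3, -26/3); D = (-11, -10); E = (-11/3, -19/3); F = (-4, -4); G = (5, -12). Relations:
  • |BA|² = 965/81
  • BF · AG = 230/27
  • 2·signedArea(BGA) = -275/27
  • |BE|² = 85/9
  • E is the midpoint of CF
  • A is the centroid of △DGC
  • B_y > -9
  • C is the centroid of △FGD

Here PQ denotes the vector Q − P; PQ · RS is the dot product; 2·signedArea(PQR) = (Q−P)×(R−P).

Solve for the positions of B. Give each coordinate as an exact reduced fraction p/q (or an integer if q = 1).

B = (-6, -25/3)

1. B_x = -6  [BF · AG = 230/27 ∩ 2·signedArea(BGA) = -275/27]
2. B_y = -25/3  [BF · AG = 230/27 ∩ 2·signedArea(BGA) = -275/27]
   → B = (-6, -25/3)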